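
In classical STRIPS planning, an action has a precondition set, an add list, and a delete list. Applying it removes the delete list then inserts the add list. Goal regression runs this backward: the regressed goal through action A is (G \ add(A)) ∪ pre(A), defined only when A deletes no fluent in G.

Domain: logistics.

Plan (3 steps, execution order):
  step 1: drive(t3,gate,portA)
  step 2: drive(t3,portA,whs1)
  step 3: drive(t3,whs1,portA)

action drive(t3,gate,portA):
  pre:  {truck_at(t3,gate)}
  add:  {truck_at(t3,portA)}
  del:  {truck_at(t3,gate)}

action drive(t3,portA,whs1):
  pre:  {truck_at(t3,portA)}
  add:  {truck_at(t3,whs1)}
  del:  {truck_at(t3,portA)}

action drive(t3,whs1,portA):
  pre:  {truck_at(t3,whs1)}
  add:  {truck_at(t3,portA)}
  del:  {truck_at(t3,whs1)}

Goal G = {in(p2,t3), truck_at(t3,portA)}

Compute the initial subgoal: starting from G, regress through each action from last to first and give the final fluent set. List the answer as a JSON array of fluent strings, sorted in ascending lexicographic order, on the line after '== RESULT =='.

Regress step by step:
  through step 3 (drive(t3,whs1,portA)): drop {truck_at(t3,portA)}, keep {in(p2,t3)}, require {truck_at(t3,whs1)}
    → {in(p2,t3), truck_at(t3,whs1)}
  through step 2 (drive(t3,portA,whs1)): drop {truck_at(t3,whs1)}, keep {in(p2,t3)}, require {truck_at(t3,portA)}
    → {in(p2,t3), truck_at(t3,portA)}
  through step 1 (drive(t3,gate,portA)): drop {truck_at(t3,portA)}, keep {in(p2,t3)}, require {truck_at(t3,gate)}
    → {in(p2,t3), truck_at(t3,gate)}

== RESULT ==
["in(p2,t3)", "truck_at(t3,gate)"]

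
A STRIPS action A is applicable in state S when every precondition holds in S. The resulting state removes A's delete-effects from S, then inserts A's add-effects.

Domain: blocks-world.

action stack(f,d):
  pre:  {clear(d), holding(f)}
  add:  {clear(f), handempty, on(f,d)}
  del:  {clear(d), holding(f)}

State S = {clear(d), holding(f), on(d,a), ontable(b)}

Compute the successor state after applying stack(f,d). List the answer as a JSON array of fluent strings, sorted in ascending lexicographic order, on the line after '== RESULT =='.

Progress:
  pre ⊆ S: {clear(d), holding(f)} ⊆ S  — applicable
  S \ del = {on(d,a), ontable(b)}
  ∪ add   = {clear(f), handempty, on(d,a), on(f,d), ontable(b)}

== RESULT ==
["clear(f)", "handempty", "on(d,a)", "on(f,d)", "ontable(b)"]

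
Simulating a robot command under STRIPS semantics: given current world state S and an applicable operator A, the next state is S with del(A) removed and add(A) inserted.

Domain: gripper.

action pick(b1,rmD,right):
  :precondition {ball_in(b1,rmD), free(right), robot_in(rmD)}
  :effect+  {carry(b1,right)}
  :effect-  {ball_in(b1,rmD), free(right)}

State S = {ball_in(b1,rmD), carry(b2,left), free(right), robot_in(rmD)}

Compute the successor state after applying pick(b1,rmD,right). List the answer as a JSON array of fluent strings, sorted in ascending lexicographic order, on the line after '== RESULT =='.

Progress:
  pre ⊆ S: {ball_in(b1,rmD), free(right), robot_in(rmD)} ⊆ S  — applicable
  S \ del = {carry(b2,left), robot_in(rmD)}
  ∪ add   = {carry(b1,right), carry(b2,left), robot_in(rmD)}

== RESULT ==
["carry(b1,right)", "carry(b2,left)", "robot_in(rmD)"]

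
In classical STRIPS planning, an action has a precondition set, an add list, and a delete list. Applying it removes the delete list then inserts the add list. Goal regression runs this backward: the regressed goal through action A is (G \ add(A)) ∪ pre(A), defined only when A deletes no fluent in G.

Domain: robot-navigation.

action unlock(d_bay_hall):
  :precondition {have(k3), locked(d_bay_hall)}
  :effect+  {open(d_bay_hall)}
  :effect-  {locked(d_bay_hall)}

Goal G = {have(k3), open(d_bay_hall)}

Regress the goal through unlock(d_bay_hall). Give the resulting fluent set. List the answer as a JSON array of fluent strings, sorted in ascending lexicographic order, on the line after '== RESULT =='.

Regress:
  G ∩ del = {}  (empty — regression defined)
  G \ add = {have(k3), open(d_bay_hall)} \ {open(d_bay_hall)} = {have(k3)}
  ∪ pre   = {have(k3)} ∪ {have(k3), locked(d_bay_hall)}
          = {have(k3), locked(d_bay_hall)}

== RESULT ==
["have(k3)", "locked(d_bay_hall)"]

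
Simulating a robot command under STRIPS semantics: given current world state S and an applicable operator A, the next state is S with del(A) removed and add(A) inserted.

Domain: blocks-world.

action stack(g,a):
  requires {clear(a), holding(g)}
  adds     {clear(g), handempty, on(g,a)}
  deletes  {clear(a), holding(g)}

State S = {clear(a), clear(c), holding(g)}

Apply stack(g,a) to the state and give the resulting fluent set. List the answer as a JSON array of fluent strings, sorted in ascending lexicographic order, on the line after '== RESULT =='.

Progress:
  pre ⊆ S: {clear(a), holding(g)} ⊆ S  — applicable
  S \ del = {clear(c)}
  ∪ add   = {clear(c), clear(g), handempty, on(g,a)}

== RESULT ==
["clear(c)", "clear(g)", "handempty", "on(g,a)"]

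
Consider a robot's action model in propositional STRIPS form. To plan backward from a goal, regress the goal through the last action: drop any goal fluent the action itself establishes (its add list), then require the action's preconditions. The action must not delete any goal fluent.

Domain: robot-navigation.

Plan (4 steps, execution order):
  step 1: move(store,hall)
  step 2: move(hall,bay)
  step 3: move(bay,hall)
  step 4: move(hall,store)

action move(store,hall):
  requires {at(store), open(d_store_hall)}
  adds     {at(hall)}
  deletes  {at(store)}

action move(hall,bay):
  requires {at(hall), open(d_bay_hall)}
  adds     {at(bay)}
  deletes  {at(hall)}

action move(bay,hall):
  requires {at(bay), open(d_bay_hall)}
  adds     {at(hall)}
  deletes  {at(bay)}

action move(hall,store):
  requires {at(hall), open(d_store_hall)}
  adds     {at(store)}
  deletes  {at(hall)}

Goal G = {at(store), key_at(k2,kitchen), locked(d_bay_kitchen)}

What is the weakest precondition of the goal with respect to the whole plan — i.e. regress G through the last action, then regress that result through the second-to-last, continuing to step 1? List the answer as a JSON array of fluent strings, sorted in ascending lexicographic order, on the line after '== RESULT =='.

Work backward from the goal:
  through step 4 (move(hall,store)): drop {at(store)}, keep {key_at(k2,kitchen), locked(d_bay_kitchen)}, require {at(hall), open(d_store_hall)}
    → {at(hall), key_at(k2,kitchen), locked(d_bay_kitchen), open(d_store_hall)}
  through step 3 (move(bay,hall)): drop {at(hall)}, keep {key_at(k2,kitchen), locked(d_bay_kitchen), open(d_store_hall)}, require {at(bay), open(d_bay_hall)}
    → {at(bay), key_at(k2,kitchen), locked(d_bay_kitchen), open(d_bay_hall), open(d_store_hall)}
  through step 2 (move(hall,bay)): drop {at(bay)}, keep {key_at(k2,kitchen), locked(d_bay_kitchen), open(d_bay_hall), open(d_store_hall)}, require {at(hall), open(d_bay_hall)}
    → {at(hall), key_at(k2,kitchen), locked(d_bay_kitchen), open(d_bay_hall), open(d_store_hall)}
  through step 1 (move(store,hall)): drop {at(hall)}, keep {key_at(k2,kitchen), locked(d_bay_kitchen), open(d_bay_hall), open(d_store_hall)}, require {at(store), open(d_store_hall)}
    → {at(store), key_at(k2,kitchen), locked(d_bay_kitchen), open(d_bay_hall), open(d_store_hall)}

== RESULT ==
["at(store)", "key_at(k2,kitchen)", "locked(d_bay_kitchen)", "open(d_bay_hall)", "open(d_store_hall)"]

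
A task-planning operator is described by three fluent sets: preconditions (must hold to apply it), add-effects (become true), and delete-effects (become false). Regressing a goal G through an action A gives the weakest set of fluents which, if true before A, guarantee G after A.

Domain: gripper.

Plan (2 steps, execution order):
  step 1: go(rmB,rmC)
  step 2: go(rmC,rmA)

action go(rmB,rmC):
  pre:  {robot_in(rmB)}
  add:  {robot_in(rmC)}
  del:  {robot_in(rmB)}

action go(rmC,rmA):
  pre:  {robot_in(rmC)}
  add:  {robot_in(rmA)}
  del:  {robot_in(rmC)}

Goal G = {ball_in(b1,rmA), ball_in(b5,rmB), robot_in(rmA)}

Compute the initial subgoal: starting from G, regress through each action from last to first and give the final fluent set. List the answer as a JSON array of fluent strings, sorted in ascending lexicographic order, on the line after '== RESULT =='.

Work backward from the goal:
  through step 2 (go(rmC,rmA)): drop {robot_in(rmA)}, keep {ball_in(b1,rmA), ball_in(b5,rmB)}, require {robot_in(rmC)}
    → {ball_in(b1,rmA), ball_in(b5,rmB), robot_in(rmC)}
  through step 1 (go(rmB,rmC)): drop {robot_in(rmC)}, keep {ball_in(b1,rmA), ball_in(b5,rmB)}, require {robot_in(rmB)}
    → {ball_in(b1,rmA), ball_in(b5,rmB), robot_in(rmB)}

== RESULT ==
["ball_in(b1,rmA)", "ball_in(b5,rmB)", "robot_in(rmB)"]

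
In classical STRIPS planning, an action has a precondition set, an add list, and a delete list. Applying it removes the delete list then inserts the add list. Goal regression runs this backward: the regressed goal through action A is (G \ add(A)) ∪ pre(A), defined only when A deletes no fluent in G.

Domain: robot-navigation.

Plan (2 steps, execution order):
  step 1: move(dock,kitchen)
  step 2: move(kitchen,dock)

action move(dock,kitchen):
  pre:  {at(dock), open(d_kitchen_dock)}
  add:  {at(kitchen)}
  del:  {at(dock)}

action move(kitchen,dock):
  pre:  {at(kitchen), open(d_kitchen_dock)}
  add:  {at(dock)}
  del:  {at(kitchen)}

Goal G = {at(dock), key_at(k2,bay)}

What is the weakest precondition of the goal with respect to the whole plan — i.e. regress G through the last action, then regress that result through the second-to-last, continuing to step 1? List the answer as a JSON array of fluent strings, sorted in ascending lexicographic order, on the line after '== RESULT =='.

Work backward from the goal:
  through step 2 (move(kitchen,dock)): drop {at(dock)}, keep {key_at(k2,bay)}, require {at(kitchen), open(d_kitchen_dock)}
    → {at(kitchen), key_at(k2,bay), open(d_kitchen_dock)}
  through step 1 (move(dock,kitchen)): drop {at(kitchen)}, keep {key_at(k2,bay), open(d_kitchen_dock)}, require {at(dock), open(d_kitchen_dock)}
    → {at(dock), key_at(k2,bay), open(d_kitchen_dock)}

== RESULT ==
["at(dock)", "key_at(k2,bay)", "open(d_kitchen_dock)"]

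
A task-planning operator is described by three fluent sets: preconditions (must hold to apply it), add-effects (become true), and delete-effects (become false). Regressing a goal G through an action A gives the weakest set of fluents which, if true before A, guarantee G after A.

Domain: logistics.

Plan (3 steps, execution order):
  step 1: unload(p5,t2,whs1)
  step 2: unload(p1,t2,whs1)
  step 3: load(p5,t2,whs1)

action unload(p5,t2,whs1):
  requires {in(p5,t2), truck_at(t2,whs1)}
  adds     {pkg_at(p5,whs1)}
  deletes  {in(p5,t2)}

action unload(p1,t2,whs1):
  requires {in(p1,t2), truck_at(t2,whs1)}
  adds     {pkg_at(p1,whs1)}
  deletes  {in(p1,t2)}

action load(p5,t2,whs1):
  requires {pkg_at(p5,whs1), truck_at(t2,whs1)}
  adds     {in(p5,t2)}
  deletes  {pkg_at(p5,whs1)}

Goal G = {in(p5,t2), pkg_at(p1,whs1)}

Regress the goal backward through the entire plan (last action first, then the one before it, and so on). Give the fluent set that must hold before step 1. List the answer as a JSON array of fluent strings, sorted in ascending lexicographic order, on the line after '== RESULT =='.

Work backward from the goal:
  through step 3 (load(p5,t2,whs1)): drop {in(p5,t2)}, keep {pkg_at(p1,whs1)}, require {pkg_at(p5,whs1), truck_at(t2,whs1)}
    → {pkg_at(p1,whs1), pkg_at(p5,whs1), truck_at(t2,whs1)}
  through step 2 (unload(p1,t2,whs1)): drop {pkg_at(p1,whs1)}, keep {pkg_at(p5,whs1), truck_at(t2,whs1)}, require {in(p1,t2), truck_at(t2,whs1)}
    → {in(p1,t2), pkg_at(p5,whs1), truck_at(t2,whs1)}
  through step 1 (unload(p5,t2,whs1)): drop {pkg_at(p5,whs1)}, keep {in(p1,t2), truck_at(t2,whs1)}, require {in(p5,t2), truck_at(t2,whs1)}
    → {in(p1,t2), in(p5,t2), truck_at(t2,whs1)}

== RESULT ==
["in(p1,t2)", "in(p5,t2)", "truck_at(t2,whs1)"]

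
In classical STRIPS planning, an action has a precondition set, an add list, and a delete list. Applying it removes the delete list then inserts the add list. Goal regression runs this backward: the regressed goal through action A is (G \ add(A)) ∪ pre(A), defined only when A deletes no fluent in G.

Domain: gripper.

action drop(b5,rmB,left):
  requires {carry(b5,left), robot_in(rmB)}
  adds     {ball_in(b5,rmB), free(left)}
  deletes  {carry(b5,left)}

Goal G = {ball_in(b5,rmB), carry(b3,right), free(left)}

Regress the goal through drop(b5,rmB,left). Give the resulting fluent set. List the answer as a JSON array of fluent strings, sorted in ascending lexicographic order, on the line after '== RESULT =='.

Regress:
  G ∩ del = {}  (empty — regression defined)
  G \ add = {ball_in(b5,rmB), carry(b3,right), free(left)} \ {ball_in(b5,rmB), free(left)} = {carry(b3,right)}
  ∪ pre   = {carry(b3,right)} ∪ {carry(b5,left), robot_in(rmB)}
          = {carry(b3,right), carry(b5,left), robot_in(rmB)}

== RESULT ==
["carry(b3,right)", "carry(b5,left)", "robot_in(rmB)"]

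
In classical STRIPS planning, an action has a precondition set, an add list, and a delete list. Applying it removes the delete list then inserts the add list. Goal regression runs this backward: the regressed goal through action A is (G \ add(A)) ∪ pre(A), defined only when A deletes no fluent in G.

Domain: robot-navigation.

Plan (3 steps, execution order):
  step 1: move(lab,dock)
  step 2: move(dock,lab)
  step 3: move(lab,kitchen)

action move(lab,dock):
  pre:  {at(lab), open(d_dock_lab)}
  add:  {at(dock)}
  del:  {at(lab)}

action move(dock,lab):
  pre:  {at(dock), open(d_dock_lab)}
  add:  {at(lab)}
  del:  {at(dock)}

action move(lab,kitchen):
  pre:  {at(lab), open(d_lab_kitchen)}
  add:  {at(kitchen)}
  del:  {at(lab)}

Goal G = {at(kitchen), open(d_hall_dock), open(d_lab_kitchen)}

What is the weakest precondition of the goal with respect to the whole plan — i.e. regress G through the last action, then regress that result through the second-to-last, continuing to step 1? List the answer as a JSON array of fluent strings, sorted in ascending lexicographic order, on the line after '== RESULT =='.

Regress step by step:
  through step 3 (move(lab,kitchen)): drop {at(kitchen)}, keep {open(d_hall_dock), open(d_lab_kitchen)}, require {at(lab), open(d_lab_kitchen)}
    → {at(lab), open(d_hall_dock), open(d_lab_kitchen)}
  through step 2 (move(dock,lab)): drop {at(lab)}, keep {open(d_hall_dock), open(d_lab_kitchen)}, require {at(dock), open(d_dock_lab)}
    → {at(dock), open(d_dock_lab), open(d_hall_dock), open(d_lab_kitchen)}
  through step 1 (move(lab,dock)): drop {at(dock)}, keep {open(d_dock_lab), open(d_hall_dock), open(d_lab_kitchen)}, require {at(lab), open(d_dock_lab)}
    → {at(lab), open(d_dock_lab), open(d_hall_dock), open(d_lab_kitchen)}

== RESULT ==
["at(lab)", "open(d_dock_lab)", "open(d_hall_dock)", "open(d_lab_kitchen)"]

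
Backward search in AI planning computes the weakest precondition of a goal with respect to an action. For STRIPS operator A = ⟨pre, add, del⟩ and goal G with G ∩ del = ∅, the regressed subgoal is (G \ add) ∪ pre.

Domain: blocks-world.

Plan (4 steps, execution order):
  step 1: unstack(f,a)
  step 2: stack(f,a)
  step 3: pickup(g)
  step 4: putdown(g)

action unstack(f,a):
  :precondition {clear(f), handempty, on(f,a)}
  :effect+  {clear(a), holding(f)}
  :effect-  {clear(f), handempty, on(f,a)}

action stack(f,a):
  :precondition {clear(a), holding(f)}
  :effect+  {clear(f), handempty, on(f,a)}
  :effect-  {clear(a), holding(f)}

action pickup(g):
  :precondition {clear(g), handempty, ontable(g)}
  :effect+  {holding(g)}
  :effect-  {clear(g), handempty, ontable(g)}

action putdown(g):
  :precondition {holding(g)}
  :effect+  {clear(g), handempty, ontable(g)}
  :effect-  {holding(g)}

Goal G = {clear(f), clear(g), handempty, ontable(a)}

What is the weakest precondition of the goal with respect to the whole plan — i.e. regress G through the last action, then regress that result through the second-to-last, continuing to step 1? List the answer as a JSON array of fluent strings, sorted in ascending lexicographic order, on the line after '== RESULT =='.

Work backward from the goal:
  through step 4 (putdown(g)): drop {clear(g), handempty}, keep {clear(f), ontable(a)}, require {holding(g)}
    → {clear(f), holding(g), ontable(a)}
  through step 3 (pickup(g)): drop {holding(g)}, keep {clear(f), ontable(a)}, require {clear(g), handempty, ontable(g)}
    → {clear(f), clear(g), handempty, ontable(a), ontable(g)}
  through step 2 (stack(f,a)): drop {clear(f), handempty}, keep {clear(g), ontable(a), ontable(g)}, require {clear(a), holding(f)}
    → {clear(a), clear(g), holding(f), ontable(a), ontable(g)}
  through step 1 (unstack(f,a)): drop {clear(a), holding(f)}, keep {clear(g), ontable(a), ontable(g)}, require {clear(f), handempty, on(f,a)}
    → {clear(f), clear(g), handempty, on(f,a), ontable(a), ontable(g)}

== RESULT ==
["clear(f)", "clear(g)", "handempty", "on(f,a)", "ontable(a)", "ontable(g)"]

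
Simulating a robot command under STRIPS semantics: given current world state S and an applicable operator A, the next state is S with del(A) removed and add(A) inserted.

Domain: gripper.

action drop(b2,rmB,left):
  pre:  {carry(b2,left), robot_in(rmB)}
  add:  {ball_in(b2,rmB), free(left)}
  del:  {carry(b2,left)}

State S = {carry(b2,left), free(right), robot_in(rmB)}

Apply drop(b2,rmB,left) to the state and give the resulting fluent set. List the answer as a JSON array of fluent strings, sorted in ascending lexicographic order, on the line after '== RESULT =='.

Progress:
  pre ⊆ S: {carry(b2,left), robot_in(rmB)} ⊆ S  — applicable
  S \ del = {free(right), robot_in(rmB)}
  ∪ add   = {ball_in(b2,rmB), free(left), free(right), robot_in(rmB)}

== RESULT ==
["ball_in(b2,rmB)", "free(left)", "free(right)", "robot_in(rmB)"]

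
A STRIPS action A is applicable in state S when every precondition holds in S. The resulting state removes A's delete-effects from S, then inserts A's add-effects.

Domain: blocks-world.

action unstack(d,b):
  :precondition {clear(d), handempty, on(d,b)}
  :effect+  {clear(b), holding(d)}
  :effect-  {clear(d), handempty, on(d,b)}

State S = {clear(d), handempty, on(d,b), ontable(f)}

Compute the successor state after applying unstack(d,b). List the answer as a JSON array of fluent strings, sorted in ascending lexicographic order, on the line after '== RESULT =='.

Compute (S \ del) ∪ add:
  pre ⊆ S: {clear(d), handempty, on(d,b)} ⊆ S  — applicable
  S \ del = {ontable(f)}
  ∪ add   = {clear(b), holding(d), ontable(f)}

== RESULT ==
["clear(b)", "holding(d)", "ontable(f)"]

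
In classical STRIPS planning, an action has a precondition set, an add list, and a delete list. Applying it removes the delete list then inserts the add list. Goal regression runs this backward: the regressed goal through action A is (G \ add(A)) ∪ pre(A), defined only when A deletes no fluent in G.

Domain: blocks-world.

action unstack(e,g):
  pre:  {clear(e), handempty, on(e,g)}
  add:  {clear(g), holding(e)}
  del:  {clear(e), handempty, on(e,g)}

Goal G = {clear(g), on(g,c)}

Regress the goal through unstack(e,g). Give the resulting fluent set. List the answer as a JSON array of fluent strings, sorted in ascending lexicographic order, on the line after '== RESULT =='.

Regress:
  G ∩ del = {}  (empty — regression defined)
  G \ add = {clear(g), on(g,c)} \ {clear(g), holding(e)} = {on(g,c)}
  ∪ pre   = {on(g,c)} ∪ {clear(e), handempty, on(e,g)}
          = {clear(e), handempty, on(e,g), on(g,c)}

== RESULT ==
["clear(e)", "handempty", "on(e,g)", "on(g,c)"]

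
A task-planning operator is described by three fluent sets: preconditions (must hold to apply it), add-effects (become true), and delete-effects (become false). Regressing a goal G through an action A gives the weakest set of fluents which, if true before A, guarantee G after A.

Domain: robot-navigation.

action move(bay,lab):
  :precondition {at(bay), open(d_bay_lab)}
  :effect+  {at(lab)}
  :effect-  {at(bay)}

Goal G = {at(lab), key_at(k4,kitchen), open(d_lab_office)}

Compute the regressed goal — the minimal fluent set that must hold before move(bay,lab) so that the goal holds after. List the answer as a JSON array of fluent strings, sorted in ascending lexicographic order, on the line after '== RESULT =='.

Compute (G \ add) ∪ pre:
  G ∩ del = {}  (empty — regression defined)
  G \ add = {at(lab), key_at(k4,kitchen), open(d_lab_office)} \ {at(lab)} = {key_at(k4,kitchen), open(d_lab_office)}
  ∪ pre   = {key_at(k4,kitchen), open(d_lab_office)} ∪ {at(bay), open(d_bay_lab)}
          = {at(bay), key_at(k4,kitchen), open(d_bay_lab), open(d_lab_office)}

== RESULT ==
["at(bay)", "key_at(k4,kitchen)", "open(d_bay_lab)", "open(d_lab_office)"]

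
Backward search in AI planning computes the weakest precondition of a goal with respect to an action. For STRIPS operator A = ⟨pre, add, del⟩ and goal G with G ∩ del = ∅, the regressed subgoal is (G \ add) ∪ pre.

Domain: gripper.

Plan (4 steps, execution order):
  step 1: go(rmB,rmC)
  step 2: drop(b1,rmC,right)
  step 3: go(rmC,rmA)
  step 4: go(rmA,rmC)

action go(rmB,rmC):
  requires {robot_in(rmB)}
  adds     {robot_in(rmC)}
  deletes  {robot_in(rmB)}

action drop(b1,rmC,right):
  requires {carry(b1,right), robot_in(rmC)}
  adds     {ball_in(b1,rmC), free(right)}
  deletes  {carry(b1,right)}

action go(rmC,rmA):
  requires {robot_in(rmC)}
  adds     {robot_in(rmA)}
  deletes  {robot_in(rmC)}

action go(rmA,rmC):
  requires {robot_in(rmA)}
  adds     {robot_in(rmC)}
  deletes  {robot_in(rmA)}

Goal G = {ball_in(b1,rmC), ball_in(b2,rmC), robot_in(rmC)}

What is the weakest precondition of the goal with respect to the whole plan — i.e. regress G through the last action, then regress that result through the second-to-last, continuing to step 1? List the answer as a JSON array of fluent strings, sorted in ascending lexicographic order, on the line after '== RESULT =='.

Regress step by step:
  through step 4 (go(rmA,rmC)): drop {robot_in(rmC)}, keep {ball_in(b1,rmC), ball_in(b2,rmC)}, require {robot_in(rmA)}
    → {ball_in(b1,rmC), ball_in(b2,rmC), robot_in(rmA)}
  through step 3 (go(rmC,rmA)): drop {robot_in(rmA)}, keep {ball_in(b1,rmC), ball_in(b2,rmC)}, require {robot_in(rmC)}
    → {ball_in(b1,rmC), ball_in(b2,rmC), robot_in(rmC)}
  through step 2 (drop(b1,rmC,right)): drop {ball_in(b1,rmC)}, keep {ball_in(b2,rmC), robot_in(rmC)}, require {carry(b1,right), robot_in(rmC)}
    → {ball_in(b2,rmC), carry(b1,right), robot_in(rmC)}
  through step 1 (go(rmB,rmC)): drop {robot_in(rmC)}, keep {ball_in(b2,rmC), carry(b1,right)}, require {robot_in(rmB)}
    → {ball_in(b2,rmC), carry(b1,right), robot_in(rmB)}

== RESULT ==
["ball_in(b2,rmC)", "carry(b1,right)", "robot_in(rmB)"]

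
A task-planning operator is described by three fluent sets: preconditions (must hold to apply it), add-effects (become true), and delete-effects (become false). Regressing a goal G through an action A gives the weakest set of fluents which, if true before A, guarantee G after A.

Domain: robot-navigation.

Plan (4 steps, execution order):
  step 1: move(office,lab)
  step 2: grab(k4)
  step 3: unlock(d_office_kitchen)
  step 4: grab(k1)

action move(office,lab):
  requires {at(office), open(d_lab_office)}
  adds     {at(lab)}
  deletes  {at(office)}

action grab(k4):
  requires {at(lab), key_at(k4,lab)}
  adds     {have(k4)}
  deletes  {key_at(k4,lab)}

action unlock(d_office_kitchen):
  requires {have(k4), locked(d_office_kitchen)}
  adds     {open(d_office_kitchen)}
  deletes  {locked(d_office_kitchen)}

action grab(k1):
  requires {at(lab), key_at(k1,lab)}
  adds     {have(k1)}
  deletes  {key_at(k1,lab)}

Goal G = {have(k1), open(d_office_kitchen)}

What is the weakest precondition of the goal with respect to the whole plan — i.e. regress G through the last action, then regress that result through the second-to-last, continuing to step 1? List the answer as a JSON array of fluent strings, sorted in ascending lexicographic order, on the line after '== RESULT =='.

Regress step by step:
  through step 4 (grab(k1)): drop {have(k1)}, keep {open(d_office_kitchen)}, require {at(lab), key_at(k1,lab)}
    → {at(lab), key_at(k1,lab), open(d_office_kitchen)}
  through step 3 (unlock(d_office_kitchen)): drop {open(d_office_kitchen)}, keep {at(lab), key_at(k1,lab)}, require {have(k4), locked(d_office_kitchen)}
    → {at(lab), have(k4), key_at(k1,lab), locked(d_office_kitchen)}
  through step 2 (grab(k4)): drop {have(k4)}, keep {at(lab), key_at(k1,lab), locked(d_office_kitchen)}, require {at(lab), key_at(k4,lab)}
    → {at(lab), key_at(k1,lab), key_at(k4,lab), locked(d_office_kitchen)}
  through step 1 (move(office,lab)): drop {at(lab)}, keep {key_at(k1,lab), key_at(k4,lab), locked(d_office_kitchen)}, require {at(office), open(d_lab_office)}
    → {at(office), key_at(k1,lab), key_at(k4,lab), locked(d_office_kitchen), open(d_lab_office)}

== RESULT ==
["at(office)", "key_at(k1,lab)", "key_at(k4,lab)", "locked(d_office_kitchen)", "open(d_lab_office)"]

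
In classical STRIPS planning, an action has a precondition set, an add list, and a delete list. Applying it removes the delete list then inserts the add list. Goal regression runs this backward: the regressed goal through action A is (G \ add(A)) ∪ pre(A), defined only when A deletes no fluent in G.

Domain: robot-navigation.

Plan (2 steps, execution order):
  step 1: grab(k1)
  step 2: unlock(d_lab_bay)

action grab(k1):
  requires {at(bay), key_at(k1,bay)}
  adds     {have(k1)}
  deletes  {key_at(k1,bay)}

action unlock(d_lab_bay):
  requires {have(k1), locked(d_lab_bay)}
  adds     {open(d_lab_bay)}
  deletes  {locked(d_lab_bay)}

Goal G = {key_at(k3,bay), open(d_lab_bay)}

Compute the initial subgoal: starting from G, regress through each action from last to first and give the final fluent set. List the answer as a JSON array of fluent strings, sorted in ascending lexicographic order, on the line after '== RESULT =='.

Regress step by step:
  through step 2 (unlock(d_lab_bay)): drop {open(d_lab_bay)}, keep {key_at(k3,bay)}, require {have(k1), locked(d_lab_bay)}
    → {have(k1), key_at(k3,bay), locked(d_lab_bay)}
  through step 1 (grab(k1)): drop {have(k1)}, keep {key_at(k3,bay), locked(d_lab_bay)}, require {at(bay), key_at(k1,bay)}
    → {at(bay), key_at(k1,bay), key_at(k3,bay), locked(d_lab_bay)}

== RESULT ==
["at(bay)", "key_at(k1,bay)", "key_at(k3,bay)", "locked(d_lab_bay)"]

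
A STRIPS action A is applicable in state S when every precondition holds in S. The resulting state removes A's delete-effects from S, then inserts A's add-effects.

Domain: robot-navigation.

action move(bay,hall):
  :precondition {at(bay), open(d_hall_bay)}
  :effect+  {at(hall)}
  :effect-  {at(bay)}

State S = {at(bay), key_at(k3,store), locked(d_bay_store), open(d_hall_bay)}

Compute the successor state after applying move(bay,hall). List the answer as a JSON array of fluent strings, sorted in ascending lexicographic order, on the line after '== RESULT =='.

Progress:
  pre ⊆ S: {at(bay), open(d_hall_bay)} ⊆ S  — applicable
  S \ del = {key_at(k3,store), locked(d_bay_store), open(d_hall_bay)}
  ∪ add   = {at(hall), key_at(k3,store), locked(d_bay_store), open(d_hall_bay)}

== RESULT ==
["at(hall)", "key_at(k3,store)", "locked(d_bay_store)", "open(d_hall_bay)"]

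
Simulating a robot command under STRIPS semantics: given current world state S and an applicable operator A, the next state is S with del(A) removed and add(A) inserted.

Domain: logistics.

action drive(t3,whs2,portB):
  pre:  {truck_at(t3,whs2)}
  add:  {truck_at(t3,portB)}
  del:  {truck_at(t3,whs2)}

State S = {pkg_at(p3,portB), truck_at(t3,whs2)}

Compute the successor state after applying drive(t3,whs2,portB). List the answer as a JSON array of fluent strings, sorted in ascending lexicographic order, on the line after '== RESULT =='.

Progress:
  pre ⊆ S: {truck_at(t3,whs2)} ⊆ S  — applicable
  S \ del = {pkg_at(p3,portB)}
  ∪ add   = {pkg_at(p3,portB), truck_at(t3,portB)}

== RESULT ==
["pkg_at(p3,portB)", "truck_at(t3,portB)"]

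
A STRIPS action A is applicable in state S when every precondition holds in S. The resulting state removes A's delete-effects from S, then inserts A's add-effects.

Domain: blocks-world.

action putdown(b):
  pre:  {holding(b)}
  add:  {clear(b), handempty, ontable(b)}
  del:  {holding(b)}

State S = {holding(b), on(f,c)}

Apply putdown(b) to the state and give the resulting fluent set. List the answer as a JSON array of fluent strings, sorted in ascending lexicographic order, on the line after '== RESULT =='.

Progress:
  pre ⊆ S: {holding(b)} ⊆ S  — applicable
  S \ del = {on(f,c)}
  ∪ add   = {clear(b), handempty, on(f,c), ontable(b)}

== RESULT ==
["clear(b)", "handempty", "on(f,c)", "ontable(b)"]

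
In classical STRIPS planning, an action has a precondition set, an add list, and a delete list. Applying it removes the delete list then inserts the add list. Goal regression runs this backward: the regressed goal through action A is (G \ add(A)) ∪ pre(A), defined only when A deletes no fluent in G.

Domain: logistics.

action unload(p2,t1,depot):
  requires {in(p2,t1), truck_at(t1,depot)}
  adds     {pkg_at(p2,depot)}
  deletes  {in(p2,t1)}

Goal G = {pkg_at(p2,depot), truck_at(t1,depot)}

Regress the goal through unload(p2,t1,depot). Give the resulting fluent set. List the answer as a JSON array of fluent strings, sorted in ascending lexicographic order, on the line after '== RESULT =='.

Regress:
  G ∩ del = {}  (empty — regression defined)
  G \ add = {pkg_at(p2,depot), truck_at(t1,depot)} \ {pkg_at(p2,depot)} = {truck_at(t1,depot)}
  ∪ pre   = {truck_at(t1,depot)} ∪ {in(p2,t1), truck_at(t1,depot)}
          = {in(p2,t1), truck_at(t1,depot)}

== RESULT ==
["in(p2,t1)", "truck_at(t1,depot)"]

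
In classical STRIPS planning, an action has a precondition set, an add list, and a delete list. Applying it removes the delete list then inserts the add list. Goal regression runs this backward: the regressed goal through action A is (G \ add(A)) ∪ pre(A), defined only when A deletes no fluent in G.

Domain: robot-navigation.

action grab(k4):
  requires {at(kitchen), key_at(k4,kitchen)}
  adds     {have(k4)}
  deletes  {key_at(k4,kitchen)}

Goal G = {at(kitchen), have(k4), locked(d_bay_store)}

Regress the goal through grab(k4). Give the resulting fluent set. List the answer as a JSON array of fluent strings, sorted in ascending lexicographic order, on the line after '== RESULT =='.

Regress:
  G ∩ del = {}  (empty — regression defined)
  G \ add = {at(kitchen), have(k4), locked(d_bay_store)} \ {have(k4)} = {at(kitchen), locked(d_bay_store)}
  ∪ pre   = {at(kitchen), locked(d_bay_store)} ∪ {at(kitchen), key_at(k4,kitchen)}
          = {at(kitchen), key_at(k4,kitchen), locked(d_bay_store)}

== RESULT ==
["at(kitchen)", "key_at(k4,kitchen)", "locked(d_bay_store)"]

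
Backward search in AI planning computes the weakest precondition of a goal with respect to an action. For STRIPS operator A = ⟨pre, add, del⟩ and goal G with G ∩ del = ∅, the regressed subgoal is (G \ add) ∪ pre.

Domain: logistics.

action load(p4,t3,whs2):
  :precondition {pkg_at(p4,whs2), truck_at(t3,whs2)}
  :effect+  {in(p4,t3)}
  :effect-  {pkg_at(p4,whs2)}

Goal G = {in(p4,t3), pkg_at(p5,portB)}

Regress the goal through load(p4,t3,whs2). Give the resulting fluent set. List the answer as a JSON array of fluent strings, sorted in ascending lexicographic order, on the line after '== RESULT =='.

Compute (G \ add) ∪ pre:
  G ∩ del = {}  (empty — regression defined)
  G \ add = {in(p4,t3), pkg_at(p5,portB)} \ {in(p4,t3)} = {pkg_at(p5,portB)}
  ∪ pre   = {pkg_at(p5,portB)} ∪ {pkg_at(p4,whs2), truck_at(t3,whs2)}
          = {pkg_at(p4,whs2), pkg_at(p5,portB), truck_at(t3,whs2)}

== RESULT ==
["pkg_at(p4,whs2)", "pkg_at(p5,portB)", "truck_at(t3,whs2)"]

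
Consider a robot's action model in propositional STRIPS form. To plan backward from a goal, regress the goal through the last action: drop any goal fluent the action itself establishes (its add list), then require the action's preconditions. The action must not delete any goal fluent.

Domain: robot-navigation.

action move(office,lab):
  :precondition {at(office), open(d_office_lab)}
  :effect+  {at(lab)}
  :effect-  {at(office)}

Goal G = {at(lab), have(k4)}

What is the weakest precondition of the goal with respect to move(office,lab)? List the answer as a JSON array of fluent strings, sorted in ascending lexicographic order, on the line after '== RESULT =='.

Compute (G \ add) ∪ pre:
  G ∩ del = {}  (empty — regression defined)
  G \ add = {at(lab), have(k4)} \ {at(lab)} = {have(k4)}
  ∪ pre   = {have(k4)} ∪ {at(office), open(d_office_lab)}
          = {at(office), have(k4), open(d_office_lab)}

== RESULT ==
["at(office)", "have(k4)", "open(d_office_lab)"]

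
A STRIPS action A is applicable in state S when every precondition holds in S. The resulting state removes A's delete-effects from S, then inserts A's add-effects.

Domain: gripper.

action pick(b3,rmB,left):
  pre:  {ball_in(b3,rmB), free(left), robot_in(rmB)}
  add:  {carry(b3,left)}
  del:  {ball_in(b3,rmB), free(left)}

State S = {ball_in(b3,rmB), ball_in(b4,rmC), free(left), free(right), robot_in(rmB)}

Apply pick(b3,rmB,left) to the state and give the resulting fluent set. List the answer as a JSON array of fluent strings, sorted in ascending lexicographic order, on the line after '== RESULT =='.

Compute (S \ del) ∪ add:
  pre ⊆ S: {ball_in(b3,rmB), free(left), robot_in(rmB)} ⊆ S  — applicable
  S \ del = {ball_in(b4,rmC), free(right), robot_in(rmB)}
  ∪ add   = {ball_in(b4,rmC), carry(b3,left), free(right), robot_in(rmB)}

== RESULT ==
["ball_in(b4,rmC)", "carry(b3,left)", "free(right)", "robot_in(rmB)"]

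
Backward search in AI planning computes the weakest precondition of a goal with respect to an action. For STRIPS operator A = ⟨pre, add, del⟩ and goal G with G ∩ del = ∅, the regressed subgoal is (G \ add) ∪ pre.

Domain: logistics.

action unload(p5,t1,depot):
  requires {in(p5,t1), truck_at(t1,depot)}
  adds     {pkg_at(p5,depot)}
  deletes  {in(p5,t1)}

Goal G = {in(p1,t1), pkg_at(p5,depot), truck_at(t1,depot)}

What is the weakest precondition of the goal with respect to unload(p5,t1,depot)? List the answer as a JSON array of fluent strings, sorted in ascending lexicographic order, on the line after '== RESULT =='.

Regress:
  G ∩ del = {}  (empty — regression defined)
  G \ add = {in(p1,t1), pkg_at(p5,depot), truck_at(t1,depot)} \ {pkg_at(p5,depot)} = {in(p1,t1), truck_at(t1,depot)}
  ∪ pre   = {in(p1,t1), truck_at(t1,depot)} ∪ {in(p5,t1), truck_at(t1,depot)}
          = {in(p1,t1), in(p5,t1), truck_at(t1,depot)}

== RESULT ==
["in(p1,t1)", "in(p5,t1)", "truck_at(t1,depot)"]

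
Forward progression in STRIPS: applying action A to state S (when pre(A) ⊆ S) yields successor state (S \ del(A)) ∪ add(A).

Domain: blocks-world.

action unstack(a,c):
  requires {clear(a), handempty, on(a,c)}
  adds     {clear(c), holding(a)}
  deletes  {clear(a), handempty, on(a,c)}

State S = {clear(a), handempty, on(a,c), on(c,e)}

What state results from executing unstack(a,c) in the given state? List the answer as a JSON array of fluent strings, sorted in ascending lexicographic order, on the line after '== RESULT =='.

Compute (S \ del) ∪ add:
  pre ⊆ S: {clear(a), handempty, on(a,c)} ⊆ S  — applicable
  S \ del = {on(c,e)}
  ∪ add   = {clear(c), holding(a), on(c,e)}

== RESULT ==
["clear(c)", "holding(a)", "on(c,e)"]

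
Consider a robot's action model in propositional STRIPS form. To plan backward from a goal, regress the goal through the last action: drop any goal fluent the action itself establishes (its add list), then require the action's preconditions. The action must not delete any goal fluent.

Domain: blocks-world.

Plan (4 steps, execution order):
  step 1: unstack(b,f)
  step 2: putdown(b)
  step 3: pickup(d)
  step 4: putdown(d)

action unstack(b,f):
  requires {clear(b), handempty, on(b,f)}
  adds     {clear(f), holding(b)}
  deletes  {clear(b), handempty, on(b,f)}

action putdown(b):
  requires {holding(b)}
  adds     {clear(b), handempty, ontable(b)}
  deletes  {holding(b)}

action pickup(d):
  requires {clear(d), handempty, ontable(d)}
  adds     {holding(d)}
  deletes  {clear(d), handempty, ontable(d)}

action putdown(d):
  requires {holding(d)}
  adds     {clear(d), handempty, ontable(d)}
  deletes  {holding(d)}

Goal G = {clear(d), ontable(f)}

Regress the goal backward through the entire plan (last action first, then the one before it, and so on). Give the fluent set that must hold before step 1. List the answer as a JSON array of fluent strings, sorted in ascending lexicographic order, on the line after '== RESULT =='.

Regress step by step:
  through step 4 (putdown(d)): drop {clear(d)}, keep {ontable(f)}, require {holding(d)}
    → {holding(d), ontable(f)}
  through step 3 (pickup(d)): drop {holding(d)}, keep {ontable(f)}, require {clear(d), handempty, ontable(d)}
    → {clear(d), handempty, ontable(d), ontable(f)}
  through step 2 (putdown(b)): drop {handempty}, keep {clear(d), ontable(d), ontable(f)}, require {holding(b)}
    → {clear(d), holding(b), ontable(d), ontable(f)}
  through step 1 (unstack(b,f)): drop {holding(b)}, keep {clear(d), ontable(d), ontable(f)}, require {clear(b), handempty, on(b,f)}
    → {clear(b), clear(d), handempty, on(b,f), ontable(d), ontable(f)}

== RESULT ==
["clear(b)", "clear(d)", "handempty", "on(b,f)", "ontable(d)", "ontable(f)"]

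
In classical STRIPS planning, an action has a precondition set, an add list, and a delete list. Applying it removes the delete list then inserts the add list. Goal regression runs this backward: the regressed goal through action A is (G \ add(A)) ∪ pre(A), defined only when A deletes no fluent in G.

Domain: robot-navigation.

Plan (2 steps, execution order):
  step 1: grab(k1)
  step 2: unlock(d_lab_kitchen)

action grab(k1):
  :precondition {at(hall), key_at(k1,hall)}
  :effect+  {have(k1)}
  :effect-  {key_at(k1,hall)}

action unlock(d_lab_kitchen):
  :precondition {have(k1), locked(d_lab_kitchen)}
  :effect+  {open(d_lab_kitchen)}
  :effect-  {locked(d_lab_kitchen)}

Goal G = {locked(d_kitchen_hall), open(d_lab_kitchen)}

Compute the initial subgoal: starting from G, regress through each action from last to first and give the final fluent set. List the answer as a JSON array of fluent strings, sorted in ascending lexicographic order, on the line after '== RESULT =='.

Regress step by step:
  through step 2 (unlock(d_lab_kitchen)): drop {open(d_lab_kitchen)}, keep {locked(d_kitchen_hall)}, require {have(k1), locked(d_lab_kitchen)}
    → {have(k1), locked(d_kitchen_hall), locked(d_lab_kitchen)}
  through step 1 (grab(k1)): drop {have(k1)}, keep {locked(d_kitchen_hall), locked(d_lab_kitchen)}, require {at(hall), key_at(k1,hall)}
    → {at(hall), key_at(k1,hall), locked(d_kitchen_hall), locked(d_lab_kitchen)}

== RESULT ==
["at(hall)", "key_at(k1,hall)", "locked(d_kitchen_hall)", "locked(d_lab_kitchen)"]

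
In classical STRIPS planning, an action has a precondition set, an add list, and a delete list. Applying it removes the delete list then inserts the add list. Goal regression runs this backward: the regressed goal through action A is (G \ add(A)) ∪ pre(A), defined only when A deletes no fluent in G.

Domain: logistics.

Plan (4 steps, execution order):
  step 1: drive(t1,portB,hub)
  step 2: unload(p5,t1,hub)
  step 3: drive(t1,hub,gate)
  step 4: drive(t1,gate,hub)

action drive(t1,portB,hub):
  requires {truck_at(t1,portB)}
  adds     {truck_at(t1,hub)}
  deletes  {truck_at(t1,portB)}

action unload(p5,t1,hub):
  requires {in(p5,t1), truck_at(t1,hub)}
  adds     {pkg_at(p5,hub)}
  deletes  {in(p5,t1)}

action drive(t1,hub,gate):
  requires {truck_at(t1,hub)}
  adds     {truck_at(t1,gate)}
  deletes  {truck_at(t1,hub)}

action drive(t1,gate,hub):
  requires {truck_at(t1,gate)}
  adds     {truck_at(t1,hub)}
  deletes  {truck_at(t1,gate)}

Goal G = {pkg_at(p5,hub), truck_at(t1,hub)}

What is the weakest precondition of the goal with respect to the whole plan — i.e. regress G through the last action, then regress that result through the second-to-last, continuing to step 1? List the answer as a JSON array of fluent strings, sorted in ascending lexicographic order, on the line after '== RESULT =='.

Work backward from the goal:
  through step 4 (drive(t1,gate,hub)): drop {truck_at(t1,hub)}, keep {pkg_at(p5,hub)}, require {truck_at(t1,gate)}
    → {pkg_at(p5,hub), truck_at(t1,gate)}
  through step 3 (drive(t1,hub,gate)): drop {truck_at(t1,gate)}, keep {pkg_at(p5,hub)}, require {truck_at(t1,hub)}
    → {pkg_at(p5,hub), truck_at(t1,hub)}
  through step 2 (unload(p5,t1,hub)): drop {pkg_at(p5,hub)}, keep {truck_at(t1,hub)}, require {in(p5,t1), truck_at(t1,hub)}
    → {in(p5,t1), truck_at(t1,hub)}
  through step 1 (drive(t1,portB,hub)): drop {truck_at(t1,hub)}, keep {in(p5,t1)}, require {truck_at(t1,portB)}
    → {in(p5,t1), truck_at(t1,portB)}

== RESULT ==
["in(p5,t1)", "truck_at(t1,portB)"]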